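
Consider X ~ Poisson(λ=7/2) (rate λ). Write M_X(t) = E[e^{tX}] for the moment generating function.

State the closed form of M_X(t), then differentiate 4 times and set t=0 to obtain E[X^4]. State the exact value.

M_X(t) = e^(7*e^(t)/2 - 7/2)
M^(4)(t) = (2401*e^(4*t)*e^(7*e^(t)/2) + 4116*e^(3*t)*e^(7*e^(t)/2) + 1372*e^(2*t)*e^(7*e^(t)/2) + 56*e^(t)*e^(7*e^(t)/2))*e^(-7/2)/16

E[X^4] = M^(4)(0) = 7945/16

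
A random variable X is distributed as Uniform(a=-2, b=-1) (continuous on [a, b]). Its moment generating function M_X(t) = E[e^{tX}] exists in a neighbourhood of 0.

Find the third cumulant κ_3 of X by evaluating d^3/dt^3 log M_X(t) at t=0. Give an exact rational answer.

M_X(t) = (e^(-t) - e^(-2*t))/t
K_X(t) = log M_X(t) = -log(t) + log(e^(-t) - e^(-2*t))
K′(t) = (-t*e^(t) + 2*t - e^(t) + 1)/(t*e^(t) - t)
K′′(t) = (-t^2*e^(t) + e^(2*t) - 2*e^(t) + 1)/(t^2*e^(2*t) - 2*t^2*e^(t) + t^2)
K′′′(t) = (t^3*e^(2*t) + t^3*e^(t) - 2*e^(3*t) + 6*e^(2*t) - 6*e^(t) + 2)/(t^3*e^(3*t) - 3*t^3*e^(2*t) + 3*t^3*e^(t) - t^3)

κ_3 = K′′′(0) = 0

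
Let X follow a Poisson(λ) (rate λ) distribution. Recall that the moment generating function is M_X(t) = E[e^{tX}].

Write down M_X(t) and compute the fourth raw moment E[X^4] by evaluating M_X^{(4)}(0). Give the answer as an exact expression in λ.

E[X^4] = D^4[M](0) = λ*(λ^3 + 6*λ^2 + 7*λ + 1)

M_X(t) = e^(λ*(e^(t) - 1))
D^4[M](t) = (λ^4*e^(4*t)*e^(λ*e^(t)) + 6*λ^3*e^(3*t)*e^(λ*e^(t)) + 7*λ^2*e^(2*t)*e^(λ*e^(t)) + λ*e^(t)*e^(λ*e^(t)))*e^(-λ)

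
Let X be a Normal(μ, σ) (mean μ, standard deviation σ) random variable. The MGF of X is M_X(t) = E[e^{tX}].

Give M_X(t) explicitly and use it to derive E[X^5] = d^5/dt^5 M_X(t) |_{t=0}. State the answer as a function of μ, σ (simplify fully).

M_X(t) = e^(μ*t + σ^2*t^2/2)
M′(t) = μ*e^(μ*t)*e^(σ^2*t^2/2) + σ^2*t*e^(μ*t)*e^(σ^2*t^2/2)
M′′(t) = μ^2*e^(μ*t)*e^(σ^2*t^2/2) + 2*μ*σ^2*t*e^(μ*t)*e^(σ^2*t^2/2) + σ^4*t^2*e^(μ*t)*e^(σ^2*t^2/2) + σ^2*e^(μ*t)*e^(σ^2*t^2/2)

E[X^5] = M′′′′′(0) = μ*(μ^4 + 10*μ^2*σ^2 + 15*σ^4)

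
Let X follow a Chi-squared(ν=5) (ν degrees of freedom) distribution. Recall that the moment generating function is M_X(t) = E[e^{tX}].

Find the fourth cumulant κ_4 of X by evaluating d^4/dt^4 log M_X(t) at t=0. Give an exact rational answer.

κ_4 = D^4[K](0) = 240

M_X(t) = (1 - 2*t)^(-5/2)
K_X(t) = log M_X(t) = -5*log(1 - 2*t)/2
D^4[K](t) = 240/(16*t^4 - 32*t^3 + 24*t^2 - 8*t + 1)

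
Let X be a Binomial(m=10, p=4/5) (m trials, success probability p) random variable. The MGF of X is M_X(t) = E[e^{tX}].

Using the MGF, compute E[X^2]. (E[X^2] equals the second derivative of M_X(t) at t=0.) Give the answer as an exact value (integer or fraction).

E[X^2] = M^(2)(0) = 328/5

M_X(t) = (4*e^(t)/5 + 1/5)^10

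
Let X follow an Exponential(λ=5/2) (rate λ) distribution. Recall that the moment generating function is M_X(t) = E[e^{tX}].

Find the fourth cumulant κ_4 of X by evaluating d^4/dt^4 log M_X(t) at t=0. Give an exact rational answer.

M_X(t) = 5/(2*(5/2 - t))
K_X(t) = log M_X(t) = -log(5/2 - t) - log(2) + log(5)
K^(4)(t) = 96/(16*t^4 - 160*t^3 + 600*t^2 - 1000*t + 625)

κ_4 = K^(4)(0) = 96/625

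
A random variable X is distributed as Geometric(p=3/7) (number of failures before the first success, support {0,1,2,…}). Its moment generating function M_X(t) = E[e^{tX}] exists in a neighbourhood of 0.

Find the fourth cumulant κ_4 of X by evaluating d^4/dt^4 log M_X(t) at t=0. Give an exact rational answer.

M_X(t) = 3/(7*(1 - 4*e^(t)/7))
K_X(t) = log M_X(t) = -log(1 - 4*e^(t)/7) - log(7) + log(3)
K′(t) = -4*e^(t)/(4*e^(t) - 7)
K′′(t) = 28*e^(t)/(16*e^(2*t) - 56*e^(t) + 49)
K′′′(t) = (-112*e^(2*t) - 196*e^(t))/(64*e^(3*t) - 336*e^(2*t) + 588*e^(t) - 343)
K′′′′(t) = (448*e^(3*t) + 3136*e^(2*t) + 1372*e^(t))/(256*e^(4*t) - 1792*e^(3*t) + 4704*e^(2*t) - 5488*e^(t) + 2401)

κ_4 = K′′′′(0) = 1652/27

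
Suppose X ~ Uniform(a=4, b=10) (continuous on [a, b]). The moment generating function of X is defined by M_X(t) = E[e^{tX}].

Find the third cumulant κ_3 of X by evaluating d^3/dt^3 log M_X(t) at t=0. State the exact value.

M_X(t) = (e^(10*t) - e^(4*t))/(6*t)
K_X(t) = log M_X(t) = -log(t) + log(e^(10*t) - e^(4*t)) - log(6)
dK/dt = (10*t*e^(6*t) - 4*t - e^(6*t) + 1)/(t*e^(6*t) - t)
d^2K/dt^2 = (-36*t^2*e^(6*t) + e^(12*t) - 2*e^(6*t) + 1)/(t^2*e^(12*t) - 2*t^2*e^(6*t) + t^2)
d^3K/dt^3 = (216*t^3*e^(12*t) + 216*t^3*e^(6*t) - 2*e^(18*t) + 6*e^(12*t) - 6*e^(6*t) + 2)/(t^3*e^(18*t) - 3*t^3*e^(12*t) + 3*t^3*e^(6*t) - t^3)

κ_3 = d^3K/dt^3 |_{t=0} = 0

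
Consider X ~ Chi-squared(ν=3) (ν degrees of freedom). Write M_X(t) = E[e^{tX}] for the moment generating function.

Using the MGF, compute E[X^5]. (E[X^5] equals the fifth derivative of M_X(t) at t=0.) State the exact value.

E[X^5] = M^(5)(0) = 10395

M_X(t) = (1 - 2*t)^(-3/2)
M^(5)(t) = 10395/(64*t^6*√(1 - 2*t) - 192*t^5*√(1 - 2*t) + 240*t^4*√(1 - 2*t) - 160*t^3*√(1 - 2*t) + 60*t^2*√(1 - 2*t) - 12*t*√(1 - 2*t) + √(1 - 2*t))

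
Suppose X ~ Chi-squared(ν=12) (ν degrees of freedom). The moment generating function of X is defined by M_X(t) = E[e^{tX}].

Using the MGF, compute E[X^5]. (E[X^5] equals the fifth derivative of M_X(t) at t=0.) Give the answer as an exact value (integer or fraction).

E[X^5] = d^5M/dt^5 |_{t=0} = 967680

M_X(t) = (1 - 2*t)^(-6)
dM/dt = -12/(128*t^7 - 448*t^6 + 672*t^5 - 560*t^4 + 280*t^3 - 84*t^2 + 14*t - 1)
d^2M/dt^2 = 168/(256*t^8 - 1024*t^7 + 1792*t^6 - 1792*t^5 + 1120*t^4 - 448*t^3 + 112*t^2 - 16*t + 1)
d^3M/dt^3 = -2688/(512*t^9 - 2304*t^8 + 4608*t^7 - 5376*t^6 + 4032*t^5 - 2016*t^4 + 672*t^3 - 144*t^2 + 18*t - 1)
d^4M/dt^4 = 48384/(1024*t^10 - 5120*t^9 + 11520*t^8 - 15360*t^7 + 13440*t^6 - 8064*t^5 + 3360*t^4 - 960*t^3 + 180*t^2 - 20*t + 1)
d^5M/dt^5 = -967680/(2048*t^11 - 11264*t^10 + 28160*t^9 - 42240*t^8 + 42240*t^7 - 29568*t^6 + 14784*t^5 - 5280*t^4 + 1320*t^3 - 220*t^2 + 22*t - 1)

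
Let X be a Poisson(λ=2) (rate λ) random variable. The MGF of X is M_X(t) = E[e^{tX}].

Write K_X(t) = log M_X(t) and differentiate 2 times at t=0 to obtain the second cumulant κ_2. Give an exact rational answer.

M_X(t) = e^(2*e^(t) - 2)
K_X(t) = log M_X(t) = 2*e^(t) - 2
K^(2)(t) = 2*e^(t)

κ_2 = K^(2)(0) = 2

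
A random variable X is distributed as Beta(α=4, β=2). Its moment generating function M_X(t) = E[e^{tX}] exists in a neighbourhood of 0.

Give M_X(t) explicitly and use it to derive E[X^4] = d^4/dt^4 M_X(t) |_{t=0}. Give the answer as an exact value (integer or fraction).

E[X^4] = d^4M/dt^4 |_{t=0} = 5/18

M_X(t) = ₁F₁(4; 6; t)
dM/dt = 2*₁F₁(5; 7; t)/3
d^2M/dt^2 = 10*₁F₁(6; 8; t)/21
d^3M/dt^3 = 5*₁F₁(7; 9; t)/14
d^4M/dt^4 = 5*₁F₁(8; 10; t)/18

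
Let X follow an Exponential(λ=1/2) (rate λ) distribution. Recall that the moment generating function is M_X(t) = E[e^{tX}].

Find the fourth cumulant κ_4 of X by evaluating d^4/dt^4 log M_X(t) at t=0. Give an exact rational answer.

κ_4 = d^4K/dt^4 |_{t=0} = 96

M_X(t) = 1/(2*(1/2 - t))
K_X(t) = log M_X(t) = -log(1/2 - t) - log(2)
dK/dt = -2/(2*t - 1)
d^2K/dt^2 = 4/(4*t^2 - 4*t + 1)
d^3K/dt^3 = -16/(8*t^3 - 12*t^2 + 6*t - 1)
d^4K/dt^4 = 96/(16*t^4 - 32*t^3 + 24*t^2 - 8*t + 1)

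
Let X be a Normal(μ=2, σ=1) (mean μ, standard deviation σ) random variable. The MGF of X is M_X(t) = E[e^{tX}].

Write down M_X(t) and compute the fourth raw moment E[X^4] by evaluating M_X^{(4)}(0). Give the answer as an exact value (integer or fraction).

M_X(t) = e^(t^2/2 + 2*t)
D^4[M](t) = t^4*e^(2*t)*e^(t^2/2) + 8*t^3*e^(2*t)*e^(t^2/2) + 30*t^2*e^(2*t)*e^(t^2/2) + 56*t*e^(2*t)*e^(t^2/2) + 43*e^(2*t)*e^(t^2/2)

E[X^4] = D^4[M](0) = 43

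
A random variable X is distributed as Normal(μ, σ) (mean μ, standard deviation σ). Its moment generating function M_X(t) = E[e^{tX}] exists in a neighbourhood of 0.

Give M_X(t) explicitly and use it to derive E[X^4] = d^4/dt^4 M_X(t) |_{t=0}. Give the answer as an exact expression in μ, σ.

E[X^4] = M^(4)(0) = μ^4 + 6*μ^2*σ^2 + 3*σ^4

M_X(t) = e^(μ*t + σ^2*t^2/2)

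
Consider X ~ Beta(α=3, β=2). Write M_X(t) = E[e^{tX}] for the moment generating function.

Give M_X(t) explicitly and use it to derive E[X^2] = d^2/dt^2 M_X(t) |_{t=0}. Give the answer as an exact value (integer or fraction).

E[X^2] = d^2M/dt^2 |_{t=0} = 2/5

M_X(t) = ₁F₁(3; 5; t)
dM/dt = 3*₁F₁(4; 6; t)/5
d^2M/dt^2 = 2*₁F₁(5; 7; t)/5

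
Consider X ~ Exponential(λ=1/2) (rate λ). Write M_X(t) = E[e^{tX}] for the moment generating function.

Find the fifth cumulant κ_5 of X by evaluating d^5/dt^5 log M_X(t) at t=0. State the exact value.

κ_5 = K^(5)(0) = 768

M_X(t) = 1/(2*(1/2 - t))
K_X(t) = log M_X(t) = -log(1/2 - t) - log(2)
K^(5)(t) = -768/(32*t^5 - 80*t^4 + 80*t^3 - 40*t^2 + 10*t - 1)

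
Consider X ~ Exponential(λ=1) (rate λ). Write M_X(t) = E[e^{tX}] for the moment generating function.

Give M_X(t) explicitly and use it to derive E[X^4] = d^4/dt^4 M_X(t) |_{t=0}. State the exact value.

E[X^4] = D^4[M](0) = 24

M_X(t) = 1/(1 - t)
D^4[M](t) = -24/(t^5 - 5*t^4 + 10*t^3 - 10*t^2 + 5*t - 1)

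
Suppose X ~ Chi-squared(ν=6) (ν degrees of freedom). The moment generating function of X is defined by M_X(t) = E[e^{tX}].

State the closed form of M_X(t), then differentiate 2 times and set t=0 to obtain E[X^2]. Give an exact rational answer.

M_X(t) = (1 - 2*t)^(-3)
D^2[M](t) = -48/(32*t^5 - 80*t^4 + 80*t^3 - 40*t^2 + 10*t - 1)

E[X^2] = D^2[M](0) = 48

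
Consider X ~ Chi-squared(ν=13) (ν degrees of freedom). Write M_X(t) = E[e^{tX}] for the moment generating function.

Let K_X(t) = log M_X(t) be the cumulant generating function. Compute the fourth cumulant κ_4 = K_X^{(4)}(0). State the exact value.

M_X(t) = (1 - 2*t)^(-13/2)
K_X(t) = log M_X(t) = -13*log(1 - 2*t)/2
dK/dt = -13/(2*t - 1)
d^2K/dt^2 = 26/(4*t^2 - 4*t + 1)
d^3K/dt^3 = -104/(8*t^3 - 12*t^2 + 6*t - 1)
d^4K/dt^4 = 624/(16*t^4 - 32*t^3 + 24*t^2 - 8*t + 1)

κ_4 = d^4K/dt^4 |_{t=0} = 624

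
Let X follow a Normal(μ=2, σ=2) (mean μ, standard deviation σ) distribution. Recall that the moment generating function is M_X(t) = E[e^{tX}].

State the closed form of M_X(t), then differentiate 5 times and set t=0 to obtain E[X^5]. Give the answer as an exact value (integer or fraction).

E[X^5] = D^5[M](0) = 832

M_X(t) = e^(2*t^2 + 2*t)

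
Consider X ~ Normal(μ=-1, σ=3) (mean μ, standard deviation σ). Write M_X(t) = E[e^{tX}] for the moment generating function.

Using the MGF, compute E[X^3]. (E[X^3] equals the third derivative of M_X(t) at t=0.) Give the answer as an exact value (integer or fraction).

M_X(t) = e^(9*t^2/2 - t)
dM/dt = 9*t*e^(-t)*e^(9*t^2/2) - e^(-t)*e^(9*t^2/2)
d^2M/dt^2 = (81*t^2*e^(9*t^2/2) - 18*t*e^(9*t^2/2) + 10*e^(9*t^2/2))*e^(-t)
d^3M/dt^3 = (729*t^3*e^(9*t^2/2) - 243*t^2*e^(9*t^2/2) + 270*t*e^(9*t^2/2) - 28*e^(9*t^2/2))*e^(-t)

E[X^3] = d^3M/dt^3 |_{t=0} = -28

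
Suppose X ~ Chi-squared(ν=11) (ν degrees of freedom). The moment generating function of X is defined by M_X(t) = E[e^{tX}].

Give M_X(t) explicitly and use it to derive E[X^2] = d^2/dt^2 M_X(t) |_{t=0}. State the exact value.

M_X(t) = (1 - 2*t)^(-11/2)
D^2[M](t) = -143/(128*t^7*√(1 - 2*t) - 448*t^6*√(1 - 2*t) + 672*t^5*√(1 - 2*t) - 560*t^4*√(1 - 2*t) + 280*t^3*√(1 - 2*t) - 84*t^2*√(1 - 2*t) + 14*t*√(1 - 2*t) - √(1 - 2*t))

E[X^2] = D^2[M](0) = 143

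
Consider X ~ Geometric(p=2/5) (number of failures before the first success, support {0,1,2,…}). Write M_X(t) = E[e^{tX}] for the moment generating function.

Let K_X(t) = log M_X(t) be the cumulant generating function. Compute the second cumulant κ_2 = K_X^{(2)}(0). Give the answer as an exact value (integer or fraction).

M_X(t) = 2/(5*(1 - 3*e^(t)/5))
K_X(t) = log M_X(t) = -log(1 - 3*e^(t)/5) - log(5) + log(2)
K′(t) = -3*e^(t)/(3*e^(t) - 5)
K′′(t) = 15*e^(t)/(9*e^(2*t) - 30*e^(t) + 25)

κ_2 = K′′(0) = 15/4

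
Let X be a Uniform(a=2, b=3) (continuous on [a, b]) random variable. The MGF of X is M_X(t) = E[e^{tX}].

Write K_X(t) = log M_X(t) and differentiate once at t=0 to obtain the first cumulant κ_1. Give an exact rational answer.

M_X(t) = (e^(3*t) - e^(2*t))/t
K_X(t) = log M_X(t) = -log(t) + log(e^(3*t) - e^(2*t))
dK/dt = (3*t*e^(t) - 2*t - e^(t) + 1)/(t*e^(t) - t)

κ_1 = dK/dt |_{t=0} = 5/2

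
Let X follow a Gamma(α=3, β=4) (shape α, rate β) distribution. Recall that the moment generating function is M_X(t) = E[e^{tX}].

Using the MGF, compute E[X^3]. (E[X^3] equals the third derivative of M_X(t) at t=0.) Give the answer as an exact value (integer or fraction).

M_X(t) = 64/(4 - t)^3
dM/dt = 192/(t^4 - 16*t^3 + 96*t^2 - 256*t + 256)
d^2M/dt^2 = -768/(t^5 - 20*t^4 + 160*t^3 - 640*t^2 + 1280*t - 1024)
d^3M/dt^3 = 3840/(t^6 - 24*t^5 + 240*t^4 - 1280*t^3 + 3840*t^2 - 6144*t + 4096)

E[X^3] = d^3M/dt^3 |_{t=0} = 15/16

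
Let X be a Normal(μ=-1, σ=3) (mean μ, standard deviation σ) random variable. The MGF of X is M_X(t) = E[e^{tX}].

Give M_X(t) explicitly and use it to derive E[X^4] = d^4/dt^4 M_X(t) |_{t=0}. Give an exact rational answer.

E[X^4] = d^4M/dt^4 |_{t=0} = 298

M_X(t) = e^(9*t^2/2 - t)
dM/dt = 9*t*e^(-t)*e^(9*t^2/2) - e^(-t)*e^(9*t^2/2)
d^2M/dt^2 = (81*t^2*e^(9*t^2/2) - 18*t*e^(9*t^2/2) + 10*e^(9*t^2/2))*e^(-t)
d^3M/dt^3 = (729*t^3*e^(9*t^2/2) - 243*t^2*e^(9*t^2/2) + 270*t*e^(9*t^2/2) - 28*e^(9*t^2/2))*e^(-t)
d^4M/dt^4 = (6561*t^4*e^(9*t^2/2) - 2916*t^3*e^(9*t^2/2) + 4860*t^2*e^(9*t^2/2) - 1008*t*e^(9*t^2/2) + 298*e^(9*t^2/2))*e^(-t)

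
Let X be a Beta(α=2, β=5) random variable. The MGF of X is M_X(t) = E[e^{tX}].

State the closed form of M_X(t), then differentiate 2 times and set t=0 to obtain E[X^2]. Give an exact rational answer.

E[X^2] = M^(2)(0) = 3/28

M_X(t) = ₁F₁(2; 7; t)
M^(2)(t) = 3*₁F₁(4; 9; t)/28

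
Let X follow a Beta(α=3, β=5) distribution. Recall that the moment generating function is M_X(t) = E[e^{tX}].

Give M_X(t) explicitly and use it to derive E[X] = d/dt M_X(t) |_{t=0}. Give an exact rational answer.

E[X] = D[M](0) = 3/8

M_X(t) = ₁F₁(3; 8; t)
D[M](t) = 3*₁F₁(4; 9; t)/8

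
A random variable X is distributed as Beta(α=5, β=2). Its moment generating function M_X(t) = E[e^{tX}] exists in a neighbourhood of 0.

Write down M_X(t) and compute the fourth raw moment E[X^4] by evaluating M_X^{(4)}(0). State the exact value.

M_X(t) = ₁F₁(5; 7; t)
M′(t) = 5*₁F₁(6; 8; t)/7
M′′(t) = 15*₁F₁(7; 9; t)/28
M′′′(t) = 5*₁F₁(8; 10; t)/12
M′′′′(t) = ₁F₁(9; 11; t)/3

E[X^4] = M′′′′(0) = 1/3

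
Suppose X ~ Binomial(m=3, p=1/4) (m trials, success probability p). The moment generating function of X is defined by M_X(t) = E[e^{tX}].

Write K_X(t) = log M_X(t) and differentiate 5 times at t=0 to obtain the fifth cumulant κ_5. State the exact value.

κ_5 = d^5K/dt^5 |_{t=0} = -45/128

M_X(t) = (e^(t)/4 + 3/4)^3
K_X(t) = log M_X(t) = 3*log(e^(t)/4 + 3/4)
dK/dt = 3*e^(t)/(e^(t) + 3)
d^2K/dt^2 = 9*e^(t)/(e^(2*t) + 6*e^(t) + 9)
d^3K/dt^3 = (-9*e^(2*t) + 27*e^(t))/(e^(3*t) + 9*e^(2*t) + 27*e^(t) + 27)
d^4K/dt^4 = (9*e^(3*t) - 108*e^(2*t) + 81*e^(t))/(e^(4*t) + 12*e^(3*t) + 54*e^(2*t) + 108*e^(t) + 81)
d^5K/dt^5 = (-9*e^(4*t) + 297*e^(3*t) - 891*e^(2*t) + 243*e^(t))/(e^(5*t) + 15*e^(4*t) + 90*e^(3*t) + 270*e^(2*t) + 405*e^(t) + 243)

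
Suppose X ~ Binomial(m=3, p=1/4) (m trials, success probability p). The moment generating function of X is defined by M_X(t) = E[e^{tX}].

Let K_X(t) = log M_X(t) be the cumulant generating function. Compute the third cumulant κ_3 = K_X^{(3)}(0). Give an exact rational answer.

M_X(t) = (e^(t)/4 + 3/4)^3
K_X(t) = log M_X(t) = 3*log(e^(t)/4 + 3/4)
K′(t) = 3*e^(t)/(e^(t) + 3)
K′′(t) = 9*e^(t)/(e^(2*t) + 6*e^(t) + 9)
K′′′(t) = (-9*e^(2*t) + 27*e^(t))/(e^(3*t) + 9*e^(2*t) + 27*e^(t) + 27)

κ_3 = K′′′(0) = 9/32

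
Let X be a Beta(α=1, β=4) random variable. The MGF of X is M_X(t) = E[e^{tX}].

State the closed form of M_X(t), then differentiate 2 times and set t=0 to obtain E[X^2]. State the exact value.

E[X^2] = D^2[M](0) = 1/15

M_X(t) = ₁F₁(1; 5; t)
D^2[M](t) = ₁F₁(3; 7; t)/15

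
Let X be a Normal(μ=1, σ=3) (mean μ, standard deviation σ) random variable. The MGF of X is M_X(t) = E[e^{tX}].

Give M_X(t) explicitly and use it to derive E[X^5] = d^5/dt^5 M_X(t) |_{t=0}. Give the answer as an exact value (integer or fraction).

M_X(t) = e^(9*t^2/2 + t)

E[X^5] = D^5[M](0) = 1306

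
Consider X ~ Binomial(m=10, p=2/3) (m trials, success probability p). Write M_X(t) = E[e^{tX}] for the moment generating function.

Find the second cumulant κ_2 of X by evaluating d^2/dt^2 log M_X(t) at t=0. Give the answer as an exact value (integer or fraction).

M_X(t) = (2*e^(t)/3 + 1/3)^10
K_X(t) = log M_X(t) = 10*log(2*e^(t)/3 + 1/3)
D^2[K](t) = 20*e^(t)/(4*e^(2*t) + 4*e^(t) + 1)

κ_2 = D^2[K](0) = 20/9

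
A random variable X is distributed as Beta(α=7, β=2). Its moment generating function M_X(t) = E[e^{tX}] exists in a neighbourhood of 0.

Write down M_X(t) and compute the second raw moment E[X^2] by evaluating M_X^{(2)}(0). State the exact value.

M_X(t) = ₁F₁(7; 9; t)
M^(2)(t) = 28*₁F₁(9; 11; t)/45

E[X^2] = M^(2)(0) = 28/45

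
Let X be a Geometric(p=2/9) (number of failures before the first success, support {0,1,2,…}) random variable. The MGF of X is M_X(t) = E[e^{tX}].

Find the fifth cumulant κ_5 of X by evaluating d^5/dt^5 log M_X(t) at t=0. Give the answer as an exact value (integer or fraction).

M_X(t) = 2/(9*(1 - 7*e^(t)/9))
K_X(t) = log M_X(t) = -log(1 - 7*e^(t)/9) - 2*log(3) + log(2)
K′(t) = -7*e^(t)/(7*e^(t) - 9)
K′′(t) = 63*e^(t)/(49*e^(2*t) - 126*e^(t) + 81)
K′′′(t) = (-441*e^(2*t) - 567*e^(t))/(343*e^(3*t) - 1323*e^(2*t) + 1701*e^(t) - 729)
K′′′′(t) = (3087*e^(3*t) + 15876*e^(2*t) + 5103*e^(t))/(2401*e^(4*t) - 12348*e^(3*t) + 23814*e^(2*t) - 20412*e^(t) + 6561)
K′′′′′(t) = (-21609*e^(4*t) - 305613*e^(3*t) - 392931*e^(2*t) - 45927*e^(t))/(16807*e^(5*t) - 108045*e^(4*t) + 277830*e^(3*t) - 357210*e^(2*t) + 229635*e^(t) - 59049)

κ_5 = K′′′′′(0) = 23940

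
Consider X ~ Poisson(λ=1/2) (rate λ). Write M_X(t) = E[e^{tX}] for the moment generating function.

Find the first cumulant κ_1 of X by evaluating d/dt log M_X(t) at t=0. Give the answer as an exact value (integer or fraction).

M_X(t) = e^(e^(t)/2 - 1/2)
K_X(t) = log M_X(t) = e^(t)/2 - 1/2
K^(1)(t) = e^(t)/2

κ_1 = K^(1)(0) = 1/2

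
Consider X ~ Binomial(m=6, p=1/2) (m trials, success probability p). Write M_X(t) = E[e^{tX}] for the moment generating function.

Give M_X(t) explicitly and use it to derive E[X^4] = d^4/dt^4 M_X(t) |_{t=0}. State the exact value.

E[X^4] = M^(4)(0) = 168

M_X(t) = (e^(t)/2 + 1/2)^6
M^(4)(t) = 81*e^(6*t)/4 + 1875*e^(5*t)/32 + 60*e^(4*t) + 405*e^(3*t)/16 + 15*e^(2*t)/4 + 3*e^(t)/32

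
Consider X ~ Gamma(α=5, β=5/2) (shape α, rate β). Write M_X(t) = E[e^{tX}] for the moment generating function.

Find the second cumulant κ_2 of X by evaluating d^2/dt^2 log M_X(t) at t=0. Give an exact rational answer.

M_X(t) = 3125/(32*(5/2 - t)^5)
K_X(t) = log M_X(t) = -5*log(5/2 - t) - 5*log(2) + 5*log(5)
K^(2)(t) = 20/(4*t^2 - 20*t + 25)

κ_2 = K^(2)(0) = 4/5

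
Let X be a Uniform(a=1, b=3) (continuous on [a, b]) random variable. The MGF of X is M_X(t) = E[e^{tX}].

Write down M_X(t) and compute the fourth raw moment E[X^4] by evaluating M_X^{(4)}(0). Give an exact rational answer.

E[X^4] = D^4[M](0) = 121/5

M_X(t) = (e^(3*t) - e^(t))/(2*t)
D^4[M](t) = (81*t^4*e^(3*t) - t^4*e^(t) - 108*t^3*e^(3*t) + 4*t^3*e^(t) + 108*t^2*e^(3*t) - 12*t^2*e^(t) - 72*t*e^(3*t) + 24*t*e^(t) + 24*e^(3*t) - 24*e^(t))/(2*t^5)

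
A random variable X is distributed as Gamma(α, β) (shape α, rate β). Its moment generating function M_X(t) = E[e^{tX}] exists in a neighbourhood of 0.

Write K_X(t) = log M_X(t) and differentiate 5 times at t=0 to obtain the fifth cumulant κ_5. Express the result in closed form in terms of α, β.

κ_5 = K^(5)(0) = 24*α/β^5

M_X(t) = (β/(β - t))^α
K_X(t) = log M_X(t) = α*(log(β) - log(β - t))
K^(5)(t) = -24*α/(-β^5 + 5*β^4*t - 10*β^3*t^2 + 10*β^2*t^3 - 5*β*t^4 + t^5)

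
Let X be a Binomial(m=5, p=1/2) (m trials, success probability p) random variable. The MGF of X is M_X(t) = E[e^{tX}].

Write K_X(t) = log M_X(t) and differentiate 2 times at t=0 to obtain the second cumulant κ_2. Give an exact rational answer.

M_X(t) = (e^(t)/2 + 1/2)^5
K_X(t) = log M_X(t) = 5*log(e^(t)/2 + 1/2)
K′(t) = 5*e^(t)/(e^(t) + 1)
K′′(t) = 5*e^(t)/(e^(2*t) + 2*e^(t) + 1)

κ_2 = K′′(0) = 5/4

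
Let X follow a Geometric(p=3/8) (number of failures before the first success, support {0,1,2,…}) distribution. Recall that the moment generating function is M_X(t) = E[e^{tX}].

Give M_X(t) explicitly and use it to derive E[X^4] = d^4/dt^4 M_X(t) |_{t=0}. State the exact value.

M_X(t) = 3/(8*(1 - 5*e^(t)/8))
M′(t) = 15*e^(t)/(25*e^(2*t) - 80*e^(t) + 64)
M′′(t) = (-75*e^(2*t) - 120*e^(t))/(125*e^(3*t) - 600*e^(2*t) + 960*e^(t) - 512)
M′′′(t) = (375*e^(3*t) + 2400*e^(2*t) + 960*e^(t))/(625*e^(4*t) - 4000*e^(3*t) + 9600*e^(2*t) - 10240*e^(t) + 4096)
M′′′′(t) = (-1875*e^(4*t) - 33000*e^(3*t) - 52800*e^(2*t) - 7680*e^(t))/(3125*e^(5*t) - 25000*e^(4*t) + 80000*e^(3*t) - 128000*e^(2*t) + 102400*e^(t) - 32768)

E[X^4] = M′′′′(0) = 10595/27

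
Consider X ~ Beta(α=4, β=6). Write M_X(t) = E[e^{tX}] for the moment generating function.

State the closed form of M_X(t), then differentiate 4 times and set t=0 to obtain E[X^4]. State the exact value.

M_X(t) = ₁F₁(4; 10; t)
M^(4)(t) = 7*₁F₁(8; 14; t)/143

E[X^4] = M^(4)(0) = 7/143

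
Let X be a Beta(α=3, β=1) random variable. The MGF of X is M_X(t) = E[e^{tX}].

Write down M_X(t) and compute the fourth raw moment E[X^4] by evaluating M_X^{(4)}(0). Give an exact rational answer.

E[X^4] = D^4[M](0) = 3/7

M_X(t) = ₁F₁(3; 4; t)
D^4[M](t) = 3*₁F₁(7; 8; t)/7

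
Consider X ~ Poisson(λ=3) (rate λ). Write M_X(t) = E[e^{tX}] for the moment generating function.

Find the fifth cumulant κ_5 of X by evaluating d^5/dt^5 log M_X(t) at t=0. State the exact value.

M_X(t) = e^(3*e^(t) - 3)
K_X(t) = log M_X(t) = 3*e^(t) - 3
D^5[K](t) = 3*e^(t)

κ_5 = D^5[K](0) = 3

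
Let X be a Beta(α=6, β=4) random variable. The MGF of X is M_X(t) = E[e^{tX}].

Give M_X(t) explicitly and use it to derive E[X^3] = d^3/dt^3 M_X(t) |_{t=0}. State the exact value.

M_X(t) = ₁F₁(6; 10; t)
M^(3)(t) = 14*₁F₁(9; 13; t)/55

E[X^3] = M^(3)(0) = 14/55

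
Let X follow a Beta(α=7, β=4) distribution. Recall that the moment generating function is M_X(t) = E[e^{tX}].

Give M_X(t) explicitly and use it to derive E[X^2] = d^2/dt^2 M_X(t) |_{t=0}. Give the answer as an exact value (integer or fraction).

M_X(t) = ₁F₁(7; 11; t)
D^2[M](t) = 14*₁F₁(9; 13; t)/33

E[X^2] = D^2[M](0) = 14/33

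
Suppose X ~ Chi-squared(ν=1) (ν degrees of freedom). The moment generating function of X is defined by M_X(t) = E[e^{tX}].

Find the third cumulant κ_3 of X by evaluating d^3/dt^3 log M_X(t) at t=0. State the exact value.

κ_3 = K^(3)(0) = 8

M_X(t) = 1/√(1 - 2*t)
K_X(t) = log M_X(t) = -log(1 - 2*t)/2
K^(3)(t) = -8/(8*t^3 - 12*t^2 + 6*t - 1)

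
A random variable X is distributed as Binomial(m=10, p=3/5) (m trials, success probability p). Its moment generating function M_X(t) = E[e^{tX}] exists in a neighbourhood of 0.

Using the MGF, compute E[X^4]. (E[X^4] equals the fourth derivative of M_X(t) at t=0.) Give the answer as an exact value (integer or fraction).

M_X(t) = (3*e^(t)/5 + 2/5)^10

E[X^4] = M′′′′(0) = 227388/125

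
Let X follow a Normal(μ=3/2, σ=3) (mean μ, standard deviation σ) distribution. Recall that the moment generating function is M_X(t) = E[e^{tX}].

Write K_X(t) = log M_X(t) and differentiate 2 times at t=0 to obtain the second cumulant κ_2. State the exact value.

M_X(t) = e^(9*t^2/2 + 3*t/2)
K_X(t) = log M_X(t) = 9*t^2/2 + 3*t/2
dK/dt = 9*t + 3/2
d^2K/dt^2 = 9

κ_2 = d^2K/dt^2 |_{t=0} = 9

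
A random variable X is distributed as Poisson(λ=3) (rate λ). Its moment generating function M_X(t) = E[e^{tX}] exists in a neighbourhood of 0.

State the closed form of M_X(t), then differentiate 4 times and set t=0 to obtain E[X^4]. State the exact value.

M_X(t) = e^(3*e^(t) - 3)
dM/dt = 3*e^(-3)*e^(t)*e^(3*e^(t))
d^2M/dt^2 = (9*e^(2*t)*e^(3*e^(t)) + 3*e^(t)*e^(3*e^(t)))*e^(-3)
d^3M/dt^3 = (27*e^(3*t)*e^(3*e^(t)) + 27*e^(2*t)*e^(3*e^(t)) + 3*e^(t)*e^(3*e^(t)))*e^(-3)
d^4M/dt^4 = (81*e^(4*t)*e^(3*e^(t)) + 162*e^(3*t)*e^(3*e^(t)) + 63*e^(2*t)*e^(3*e^(t)) + 3*e^(t)*e^(3*e^(t)))*e^(-3)

E[X^4] = d^4M/dt^4 |_{t=0} = 309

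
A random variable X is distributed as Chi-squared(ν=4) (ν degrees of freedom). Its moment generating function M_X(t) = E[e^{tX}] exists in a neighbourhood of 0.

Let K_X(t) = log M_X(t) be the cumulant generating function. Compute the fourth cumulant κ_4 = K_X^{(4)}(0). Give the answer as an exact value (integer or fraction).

κ_4 = K^(4)(0) = 192

M_X(t) = (1 - 2*t)^(-2)
K_X(t) = log M_X(t) = -2*log(1 - 2*t)
K^(4)(t) = 192/(16*t^4 - 32*t^3 + 24*t^2 - 8*t + 1)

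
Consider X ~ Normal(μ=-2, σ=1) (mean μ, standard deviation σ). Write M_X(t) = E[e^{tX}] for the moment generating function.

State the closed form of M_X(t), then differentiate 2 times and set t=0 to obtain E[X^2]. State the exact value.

E[X^2] = D^2[M](0) = 5

M_X(t) = e^(t^2/2 - 2*t)
D^2[M](t) = (t^2*e^(t^2/2) - 4*t*e^(t^2/2) + 5*e^(t^2/2))*e^(-2*t)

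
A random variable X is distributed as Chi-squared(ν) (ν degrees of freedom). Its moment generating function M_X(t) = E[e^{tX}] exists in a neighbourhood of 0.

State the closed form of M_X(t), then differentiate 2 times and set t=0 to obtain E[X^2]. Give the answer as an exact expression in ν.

E[X^2] = M′′(0) = ν*(ν + 2)

M_X(t) = (1 - 2*t)^(-ν/2)
M′(t) = -ν/(2*t*(1 - 2*t)^(ν/2) - (1 - 2*t)^(ν/2))
M′′(t) = (ν^2 + 2*ν)/(4*t^2*(1 - 2*t)^(ν/2) - 4*t*(1 - 2*t)^(ν/2) + (1 - 2*t)^(ν/2))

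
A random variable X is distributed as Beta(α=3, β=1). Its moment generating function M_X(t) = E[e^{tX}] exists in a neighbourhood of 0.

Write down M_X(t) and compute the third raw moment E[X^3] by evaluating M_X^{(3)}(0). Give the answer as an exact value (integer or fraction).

E[X^3] = M′′′(0) = 1/2

M_X(t) = ₁F₁(3; 4; t)
M′(t) = 3*₁F₁(4; 5; t)/4
M′′(t) = 3*₁F₁(5; 6; t)/5
M′′′(t) = ₁F₁(6; 7; t)/2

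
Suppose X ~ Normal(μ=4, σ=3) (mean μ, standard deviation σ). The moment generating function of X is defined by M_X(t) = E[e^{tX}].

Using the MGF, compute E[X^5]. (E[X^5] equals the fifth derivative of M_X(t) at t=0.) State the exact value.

M_X(t) = e^(9*t^2/2 + 4*t)

E[X^5] = D^5[M](0) = 11644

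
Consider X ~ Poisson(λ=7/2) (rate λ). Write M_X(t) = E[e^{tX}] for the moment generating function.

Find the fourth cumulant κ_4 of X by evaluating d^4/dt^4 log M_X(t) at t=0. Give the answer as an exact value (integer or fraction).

κ_4 = K′′′′(0) = 7/2

M_X(t) = e^(7*e^(t)/2 - 7/2)
K_X(t) = log M_X(t) = 7*e^(t)/2 - 7/2
K′(t) = 7*e^(t)/2
K′′(t) = 7*e^(t)/2
K′′′(t) = 7*e^(t)/2
K′′′′(t) = 7*e^(t)/2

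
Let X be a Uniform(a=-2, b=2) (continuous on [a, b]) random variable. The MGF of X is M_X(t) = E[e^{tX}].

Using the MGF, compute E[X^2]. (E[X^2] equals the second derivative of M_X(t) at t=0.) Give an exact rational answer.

M_X(t) = (e^(2*t) - e^(-2*t))/(4*t)
D^2[M](t) = (2*t^2*e^(4*t) - 2*t^2 - 2*t*e^(4*t) - 2*t + e^(4*t) - 1)*e^(-2*t)/(2*t^3)

E[X^2] = D^2[M](0) = 4/3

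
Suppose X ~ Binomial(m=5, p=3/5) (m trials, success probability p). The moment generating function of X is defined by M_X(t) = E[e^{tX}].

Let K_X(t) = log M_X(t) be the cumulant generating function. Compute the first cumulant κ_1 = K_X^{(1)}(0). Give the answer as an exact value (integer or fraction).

κ_1 = K^(1)(0) = 3

M_X(t) = (3*e^(t)/5 + 2/5)^5
K_X(t) = log M_X(t) = 5*log(3*e^(t)/5 + 2/5)
K^(1)(t) = 15*e^(t)/(3*e^(t) + 2)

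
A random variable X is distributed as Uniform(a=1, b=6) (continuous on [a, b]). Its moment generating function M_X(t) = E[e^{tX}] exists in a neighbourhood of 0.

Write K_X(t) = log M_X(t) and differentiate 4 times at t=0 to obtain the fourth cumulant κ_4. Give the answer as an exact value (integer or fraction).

κ_4 = K′′′′(0) = -125/24

M_X(t) = (e^(6*t) - e^(t))/(5*t)
K_X(t) = log M_X(t) = -log(t) + log(e^(6*t) - e^(t)) - log(5)
K′(t) = (6*t*e^(5*t) - t - e^(5*t) + 1)/(t*e^(5*t) - t)
K′′(t) = (-25*t^2*e^(5*t) + e^(10*t) - 2*e^(5*t) + 1)/(t^2*e^(10*t) - 2*t^2*e^(5*t) + t^2)
K′′′(t) = (125*t^3*e^(10*t) + 125*t^3*e^(5*t) - 2*e^(15*t) + 6*e^(10*t) - 6*e^(5*t) + 2)/(t^3*e^(15*t) - 3*t^3*e^(10*t) + 3*t^3*e^(5*t) - t^3)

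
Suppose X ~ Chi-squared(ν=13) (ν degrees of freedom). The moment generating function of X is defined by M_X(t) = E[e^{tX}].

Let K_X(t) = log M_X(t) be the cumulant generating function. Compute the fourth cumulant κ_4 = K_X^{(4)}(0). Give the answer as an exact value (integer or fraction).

κ_4 = d^4K/dt^4 |_{t=0} = 624

M_X(t) = (1 - 2*t)^(-13/2)
K_X(t) = log M_X(t) = -13*log(1 - 2*t)/2
dK/dt = -13/(2*t - 1)
d^2K/dt^2 = 26/(4*t^2 - 4*t + 1)
d^3K/dt^3 = -104/(8*t^3 - 12*t^2 + 6*t - 1)
d^4K/dt^4 = 624/(16*t^4 - 32*t^3 + 24*t^2 - 8*t + 1)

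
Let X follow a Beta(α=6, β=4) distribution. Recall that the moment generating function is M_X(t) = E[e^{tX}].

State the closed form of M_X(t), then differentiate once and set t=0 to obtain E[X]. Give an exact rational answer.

M_X(t) = ₁F₁(6; 10; t)
dM/dt = 3*₁F₁(7; 11; t)/5

E[X] = dM/dt |_{t=0} = 3/5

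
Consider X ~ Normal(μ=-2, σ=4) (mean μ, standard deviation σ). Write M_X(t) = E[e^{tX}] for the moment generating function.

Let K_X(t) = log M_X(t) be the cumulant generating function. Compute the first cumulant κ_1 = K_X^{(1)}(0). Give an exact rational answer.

κ_1 = dK/dt |_{t=0} = -2

M_X(t) = e^(8*t^2 - 2*t)
K_X(t) = log M_X(t) = 8*t^2 - 2*t
dK/dt = 16*t - 2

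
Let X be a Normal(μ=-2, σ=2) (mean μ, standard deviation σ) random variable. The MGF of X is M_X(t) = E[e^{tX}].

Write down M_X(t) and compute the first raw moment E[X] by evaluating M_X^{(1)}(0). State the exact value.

E[X] = M^(1)(0) = -2

M_X(t) = e^(2*t^2 - 2*t)
M^(1)(t) = 4*t*e^(-2*t)*e^(2*t^2) - 2*e^(-2*t)*e^(2*t^2)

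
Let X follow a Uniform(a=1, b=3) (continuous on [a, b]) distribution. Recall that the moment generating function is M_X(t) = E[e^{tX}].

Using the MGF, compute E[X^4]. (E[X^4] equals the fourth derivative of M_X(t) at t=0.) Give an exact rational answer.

M_X(t) = (e^(3*t) - e^(t))/(2*t)
M′(t) = (3*t*e^(3*t) - t*e^(t) - e^(3*t) + e^(t))/(2*t^2)
M′′(t) = (9*t^2*e^(3*t) - t^2*e^(t) - 6*t*e^(3*t) + 2*t*e^(t) + 2*e^(3*t) - 2*e^(t))/(2*t^3)
M′′′(t) = (27*t^3*e^(3*t) - t^3*e^(t) - 27*t^2*e^(3*t) + 3*t^2*e^(t) + 18*t*e^(3*t) - 6*t*e^(t) - 6*e^(3*t) + 6*e^(t))/(2*t^4)
M′′′′(t) = (81*t^4*e^(3*t) - t^4*e^(t) - 108*t^3*e^(3*t) + 4*t^3*e^(t) + 108*t^2*e^(3*t) - 12*t^2*e^(t) - 72*t*e^(3*t) + 24*t*e^(t) + 24*e^(3*t) - 24*e^(t))/(2*t^5)

E[X^4] = M′′′′(0) = 121/5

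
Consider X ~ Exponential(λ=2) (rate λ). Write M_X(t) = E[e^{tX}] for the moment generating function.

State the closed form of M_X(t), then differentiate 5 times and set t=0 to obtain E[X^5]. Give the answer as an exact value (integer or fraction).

M_X(t) = 2/(2 - t)
M′(t) = 2/(t^2 - 4*t + 4)
M′′(t) = -4/(t^3 - 6*t^2 + 12*t - 8)
M′′′(t) = 12/(t^4 - 8*t^3 + 24*t^2 - 32*t + 16)
M′′′′(t) = -48/(t^5 - 10*t^4 + 40*t^3 - 80*t^2 + 80*t - 32)
M′′′′′(t) = 240/(t^6 - 12*t^5 + 60*t^4 - 160*t^3 + 240*t^2 - 192*t + 64)

E[X^5] = M′′′′′(0) = 15/4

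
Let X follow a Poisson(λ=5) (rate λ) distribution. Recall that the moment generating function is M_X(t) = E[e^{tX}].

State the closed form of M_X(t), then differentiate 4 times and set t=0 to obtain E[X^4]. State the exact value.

E[X^4] = d^4M/dt^4 |_{t=0} = 1555

M_X(t) = e^(5*e^(t) - 5)
dM/dt = 5*e^(-5)*e^(t)*e^(5*e^(t))
d^2M/dt^2 = (25*e^(2*t)*e^(5*e^(t)) + 5*e^(t)*e^(5*e^(t)))*e^(-5)
d^3M/dt^3 = (125*e^(3*t)*e^(5*e^(t)) + 75*e^(2*t)*e^(5*e^(t)) + 5*e^(t)*e^(5*e^(t)))*e^(-5)
d^4M/dt^4 = (625*e^(4*t)*e^(5*e^(t)) + 750*e^(3*t)*e^(5*e^(t)) + 175*e^(2*t)*e^(5*e^(t)) + 5*e^(t)*e^(5*e^(t)))*e^(-5)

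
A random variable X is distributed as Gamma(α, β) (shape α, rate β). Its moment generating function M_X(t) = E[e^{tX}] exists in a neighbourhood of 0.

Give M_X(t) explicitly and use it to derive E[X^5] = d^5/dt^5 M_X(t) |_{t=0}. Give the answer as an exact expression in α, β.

E[X^5] = D^5[M](0) = α*(α^4 + 10*α^3 + 35*α^2 + 50*α + 24)/β^5

M_X(t) = (β/(β - t))^α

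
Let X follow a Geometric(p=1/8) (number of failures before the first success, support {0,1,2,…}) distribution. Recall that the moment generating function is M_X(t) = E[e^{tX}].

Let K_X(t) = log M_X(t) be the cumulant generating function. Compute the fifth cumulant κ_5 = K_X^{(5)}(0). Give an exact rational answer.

κ_5 = K^(5)(0) = 565320

M_X(t) = 1/(8*(1 - 7*e^(t)/8))
K_X(t) = log M_X(t) = -log(1 - 7*e^(t)/8) - 3*log(2)
K^(5)(t) = (-19208*e^(4*t) - 241472*e^(3*t) - 275968*e^(2*t) - 28672*e^(t))/(16807*e^(5*t) - 96040*e^(4*t) + 219520*e^(3*t) - 250880*e^(2*t) + 143360*e^(t) - 32768)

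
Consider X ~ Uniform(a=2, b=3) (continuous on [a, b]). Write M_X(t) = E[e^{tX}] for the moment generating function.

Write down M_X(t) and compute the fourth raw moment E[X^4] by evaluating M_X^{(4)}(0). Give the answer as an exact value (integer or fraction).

M_X(t) = (e^(3*t) - e^(2*t))/t

E[X^4] = M^(4)(0) = 211/5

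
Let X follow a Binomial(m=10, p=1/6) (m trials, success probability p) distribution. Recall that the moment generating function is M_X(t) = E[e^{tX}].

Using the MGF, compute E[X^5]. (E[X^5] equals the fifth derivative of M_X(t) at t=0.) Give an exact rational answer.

E[X^5] = M′′′′′(0) = 2975/18

M_X(t) = (e^(t)/6 + 5/6)^10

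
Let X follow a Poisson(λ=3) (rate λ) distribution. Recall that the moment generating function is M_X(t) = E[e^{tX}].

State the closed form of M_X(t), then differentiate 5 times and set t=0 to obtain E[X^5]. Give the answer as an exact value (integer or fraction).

M_X(t) = e^(3*e^(t) - 3)
D^5[M](t) = (243*e^(5*t)*e^(3*e^(t)) + 810*e^(4*t)*e^(3*e^(t)) + 675*e^(3*t)*e^(3*e^(t)) + 135*e^(2*t)*e^(3*e^(t)) + 3*e^(t)*e^(3*e^(t)))*e^(-3)

E[X^5] = D^5[M](0) = 1866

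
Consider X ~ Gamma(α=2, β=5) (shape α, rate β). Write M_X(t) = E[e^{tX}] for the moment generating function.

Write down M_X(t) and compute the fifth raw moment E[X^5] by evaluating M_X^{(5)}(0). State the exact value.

M_X(t) = 25/(5 - t)^2
M^(5)(t) = -18000/(t^7 - 35*t^6 + 525*t^5 - 4375*t^4 + 21875*t^3 - 65625*t^2 + 109375*t - 78125)

E[X^5] = M^(5)(0) = 144/625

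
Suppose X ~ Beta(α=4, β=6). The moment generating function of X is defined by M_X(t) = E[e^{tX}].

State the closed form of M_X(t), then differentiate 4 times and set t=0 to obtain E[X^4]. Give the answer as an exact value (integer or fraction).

E[X^4] = d^4M/dt^4 |_{t=0} = 7/143

M_X(t) = ₁F₁(4; 10; t)
dM/dt = 2*₁F₁(5; 11; t)/5
d^2M/dt^2 = 2*₁F₁(6; 12; t)/11
d^3M/dt^3 = ₁F₁(7; 13; t)/11
d^4M/dt^4 = 7*₁F₁(8; 14; t)/143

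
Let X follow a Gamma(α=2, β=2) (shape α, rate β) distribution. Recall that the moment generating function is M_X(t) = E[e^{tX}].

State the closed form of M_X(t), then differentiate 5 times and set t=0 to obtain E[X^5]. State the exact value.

E[X^5] = D^5[M](0) = 45/2

M_X(t) = 4/(2 - t)^2
D^5[M](t) = -2880/(t^7 - 14*t^6 + 84*t^5 - 280*t^4 + 560*t^3 - 672*t^2 + 448*t - 128)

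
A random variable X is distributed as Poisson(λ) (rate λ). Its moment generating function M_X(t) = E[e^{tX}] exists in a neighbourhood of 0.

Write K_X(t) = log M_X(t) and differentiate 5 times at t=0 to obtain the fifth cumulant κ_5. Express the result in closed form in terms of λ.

M_X(t) = e^(λ*(e^(t) - 1))
K_X(t) = log M_X(t) = λ*(e^(t) - 1)
dK/dt = λ*e^(t)
d^2K/dt^2 = λ*e^(t)
d^3K/dt^3 = λ*e^(t)
d^4K/dt^4 = λ*e^(t)
d^5K/dt^5 = λ*e^(t)

κ_5 = d^5K/dt^5 |_{t=0} = λ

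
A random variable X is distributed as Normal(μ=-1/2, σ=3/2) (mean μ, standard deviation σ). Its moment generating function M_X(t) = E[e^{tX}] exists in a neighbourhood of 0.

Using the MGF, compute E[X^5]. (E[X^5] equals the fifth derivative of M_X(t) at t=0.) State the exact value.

E[X^5] = M′′′′′(0) = -653/16

M_X(t) = e^(9*t^2/8 - t/2)
M′(t) = 9*t*e^(-t/2)*e^(9*t^2/8)/4 - e^(-t/2)*e^(9*t^2/8)/2
M′′(t) = (81*t^2*e^(9*t^2/8) - 36*t*e^(9*t^2/8) + 40*e^(9*t^2/8))*e^(-t/2)/16
M′′′(t) = (729*t^3*e^(9*t^2/8) - 486*t^2*e^(9*t^2/8) + 1080*t*e^(9*t^2/8) - 224*e^(9*t^2/8))*e^(-t/2)/64
M′′′′(t) = (6561*t^4*e^(9*t^2/8) - 5832*t^3*e^(9*t^2/8) + 19440*t^2*e^(9*t^2/8) - 8064*t*e^(9*t^2/8) + 4768*e^(9*t^2/8))*e^(-t/2)/256
M′′′′′(t) = (59049*t^5*e^(9*t^2/8) - 65610*t^4*e^(9*t^2/8) + 291600*t^3*e^(9*t^2/8) - 181440*t^2*e^(9*t^2/8) + 214560*t*e^(9*t^2/8) - 41792*e^(9*t^2/8))*e^(-t/2)/1024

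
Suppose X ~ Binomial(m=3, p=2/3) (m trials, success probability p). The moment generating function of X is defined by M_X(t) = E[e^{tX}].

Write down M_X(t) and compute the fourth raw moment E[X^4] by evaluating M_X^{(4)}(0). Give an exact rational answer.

M_X(t) = (2*e^(t)/3 + 1/3)^3
D^4[M](t) = 24*e^(3*t) + 64*e^(2*t)/9 + 2*e^(t)/9

E[X^4] = D^4[M](0) = 94/3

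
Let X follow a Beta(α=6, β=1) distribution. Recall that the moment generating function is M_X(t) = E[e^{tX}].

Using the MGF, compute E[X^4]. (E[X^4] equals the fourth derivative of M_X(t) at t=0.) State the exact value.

E[X^4] = M′′′′(0) = 3/5

M_X(t) = ₁F₁(6; 7; t)
M′(t) = 6*₁F₁(7; 8; t)/7
M′′(t) = 3*₁F₁(8; 9; t)/4
M′′′(t) = 2*₁F₁(9; 10; t)/3
M′′′′(t) = 3*₁F₁(10; 11; t)/5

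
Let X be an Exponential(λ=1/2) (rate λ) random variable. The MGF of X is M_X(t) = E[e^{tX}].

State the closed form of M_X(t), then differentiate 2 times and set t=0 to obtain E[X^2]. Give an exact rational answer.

E[X^2] = d^2M/dt^2 |_{t=0} = 8

M_X(t) = 1/(2*(1/2 - t))
dM/dt = 2/(4*t^2 - 4*t + 1)
d^2M/dt^2 = -8/(8*t^3 - 12*t^2 + 6*t - 1)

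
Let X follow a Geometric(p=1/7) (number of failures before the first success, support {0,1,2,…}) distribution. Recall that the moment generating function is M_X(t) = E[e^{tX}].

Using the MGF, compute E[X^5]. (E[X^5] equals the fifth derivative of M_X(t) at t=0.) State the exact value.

E[X^5] = M′′′′′(0) = 1277646

M_X(t) = 1/(7*(1 - 6*e^(t)/7))
M′(t) = 6*e^(t)/(36*e^(2*t) - 84*e^(t) + 49)
M′′(t) = (-36*e^(2*t) - 42*e^(t))/(216*e^(3*t) - 756*e^(2*t) + 882*e^(t) - 343)
M′′′(t) = (216*e^(3*t) + 1008*e^(2*t) + 294*e^(t))/(1296*e^(4*t) - 6048*e^(3*t) + 10584*e^(2*t) - 8232*e^(t) + 2401)
M′′′′(t) = (-1296*e^(4*t) - 16632*e^(3*t) - 19404*e^(2*t) - 2058*e^(t))/(7776*e^(5*t) - 45360*e^(4*t) + 105840*e^(3*t) - 123480*e^(2*t) + 72030*e^(t) - 16807)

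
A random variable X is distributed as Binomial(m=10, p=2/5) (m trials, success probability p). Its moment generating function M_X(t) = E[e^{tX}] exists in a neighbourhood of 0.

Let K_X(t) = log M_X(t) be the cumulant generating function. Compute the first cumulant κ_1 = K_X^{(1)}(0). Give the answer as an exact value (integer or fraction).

M_X(t) = (2*e^(t)/5 + 3/5)^10
K_X(t) = log M_X(t) = 10*log(2*e^(t)/5 + 3/5)
dK/dt = 20*e^(t)/(2*e^(t) + 3)

κ_1 = dK/dt |_{t=0} = 4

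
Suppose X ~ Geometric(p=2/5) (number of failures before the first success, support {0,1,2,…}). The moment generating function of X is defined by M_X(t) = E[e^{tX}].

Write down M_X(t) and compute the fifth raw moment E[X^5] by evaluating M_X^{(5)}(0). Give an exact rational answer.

E[X^5] = D^5[M](0) = 5403/2

M_X(t) = 2/(5*(1 - 3*e^(t)/5))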